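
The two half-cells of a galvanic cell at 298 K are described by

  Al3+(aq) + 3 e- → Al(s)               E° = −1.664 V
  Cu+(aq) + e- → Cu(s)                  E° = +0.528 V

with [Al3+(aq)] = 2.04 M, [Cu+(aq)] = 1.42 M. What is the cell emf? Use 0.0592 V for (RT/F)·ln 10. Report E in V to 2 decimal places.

Since E°(Cu⁺/Cu) > E°(Al³⁺/Al), Cu⁺/Cu serves as the cathode.
E°cell = E°cat − E°an = +0.528 − (−1.664) = +2.192 V; n = 3.
For the overall reaction 3 Cu+(aq) + Al(s) → 3 Cu(s) + Al3+(aq), Q = [Al3+(aq)] / [Cu+(aq)]^3 = 0.712, giving log Q = −0.147.
Applying E = E° − (RT ln10/nF)·log Q gives +2.192 − (0.0592/3)(−0.147) = +2.19 V.

+2.19 V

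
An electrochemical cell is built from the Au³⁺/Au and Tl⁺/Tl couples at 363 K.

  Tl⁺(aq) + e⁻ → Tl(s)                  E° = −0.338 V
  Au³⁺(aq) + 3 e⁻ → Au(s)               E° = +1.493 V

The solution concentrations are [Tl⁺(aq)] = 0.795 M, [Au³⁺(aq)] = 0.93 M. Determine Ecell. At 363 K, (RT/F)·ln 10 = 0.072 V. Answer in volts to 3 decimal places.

Au³⁺/Au is reduced (cathode, E° = +1.493 V) and Tl⁺/Tl is oxidized (anode).
E°cell = +1.493 − (−0.338) = +1.831 V, with n = 3 electrons transferred.
For the overall reaction Au³⁺(aq) + 3 Tl(s) → Au(s) + 3 Tl⁺(aq), Q = [Tl⁺(aq)]^3 / [Au³⁺(aq)] = 0.54, giving log Q = −0.267.
Applying E = E° − (RT ln10/nF)·log Q gives +1.831 − (0.072/3)(−0.267) = +1.837 V.

+1.837 V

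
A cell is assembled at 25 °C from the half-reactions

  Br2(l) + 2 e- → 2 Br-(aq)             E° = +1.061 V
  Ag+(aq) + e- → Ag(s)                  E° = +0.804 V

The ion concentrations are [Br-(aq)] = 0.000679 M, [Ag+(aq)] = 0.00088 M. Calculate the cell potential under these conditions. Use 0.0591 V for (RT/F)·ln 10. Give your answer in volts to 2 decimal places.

+0.62 V

Br₂/Br⁻ is reduced (cathode, E° = +1.061 V) and Ag⁺/Ag is oxidized (anode).
The standard potential is +1.061 − (+0.804) = +0.257 V and the balanced reaction transfers n = 2 electrons.
The balanced reaction is Br2(l) + 2 Ag(s) → 2 Br-(aq) + 2 Ag+(aq), so Q = [Br-(aq)]^2·[Ag+(aq)]^2 = 3.57×10^−13 and log Q = −12.447.
Applying E = E° − (RT ln10/nF)·log Q gives +0.257 − (0.0591/2)(−12.447) = +0.62 V.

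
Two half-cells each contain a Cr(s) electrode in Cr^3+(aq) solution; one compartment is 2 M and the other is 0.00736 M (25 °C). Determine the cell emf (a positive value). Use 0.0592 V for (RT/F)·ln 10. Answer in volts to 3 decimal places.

0.048 V

For a concentration cell E°cell = 0, since both electrodes use the same couple.
The compartment with the higher Cr^3+(aq) concentration (2 M) acts as the cathode; ions are reduced there and produced at the dilute (0.00736 M) anode.
With n = 3, Ecell = −(0.0592/3)·log([dilute]/[conc]) = −(0.0592/3)·log(0.00736/2) = +0.048 V.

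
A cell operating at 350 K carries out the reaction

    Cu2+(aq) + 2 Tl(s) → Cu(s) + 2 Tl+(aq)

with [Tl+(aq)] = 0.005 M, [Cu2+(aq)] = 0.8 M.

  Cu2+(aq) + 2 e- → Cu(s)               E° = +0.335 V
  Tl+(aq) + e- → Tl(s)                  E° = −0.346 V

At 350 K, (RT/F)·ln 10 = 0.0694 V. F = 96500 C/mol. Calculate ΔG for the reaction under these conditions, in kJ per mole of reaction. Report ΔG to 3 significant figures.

The standard cell potential is +0.335 − (−0.346) = +0.681 V, with n = 2 electrons in the balanced equation.
Q = [Tl+(aq)]^2 / [Cu2+(aq)] = 3.13×10^−5, so log Q = −4.505 and E = +0.681 − (0.0694/2)(−4.505) = +0.8373 V.
Then ΔG = −nFE = −2 × 96500 × +0.8373 J/mol = −162 kJ/mol.

−162 kJ/mol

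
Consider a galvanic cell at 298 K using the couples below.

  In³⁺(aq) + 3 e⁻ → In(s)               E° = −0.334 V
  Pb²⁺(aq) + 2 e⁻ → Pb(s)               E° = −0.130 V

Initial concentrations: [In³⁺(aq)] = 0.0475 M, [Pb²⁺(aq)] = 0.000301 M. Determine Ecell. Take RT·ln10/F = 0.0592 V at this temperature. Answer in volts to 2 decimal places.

Pb²⁺/Pb is reduced (cathode, E° = −0.130 V) and In³⁺/In is oxidized (anode).
E°cell = E°cat − E°an = −0.130 − (−0.334) = +0.204 V; n = 6.
Balancing gives 3 Pb²⁺(aq) + 2 In(s) → 3 Pb(s) + 2 In³⁺(aq); hence Q = [In³⁺(aq)]^2 / [Pb²⁺(aq)]^3 = 8.27×10^7 (log Q = 7.918).
E = E° − (0.0592/n)·log Q = +0.204 − (0.0592/6)(7.918) = +0.13 V.

+0.13 V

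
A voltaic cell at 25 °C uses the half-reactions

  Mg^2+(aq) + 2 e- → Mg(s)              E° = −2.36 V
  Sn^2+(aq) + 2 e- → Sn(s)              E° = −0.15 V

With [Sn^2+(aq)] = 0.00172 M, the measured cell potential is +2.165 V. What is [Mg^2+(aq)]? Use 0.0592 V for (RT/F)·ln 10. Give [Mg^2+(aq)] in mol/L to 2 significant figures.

Sn²⁺/Sn is the cathode (higher E°); E°cell = −0.15 − (−2.36) = +2.21 V with n = 2.
Since E = E° − (0.0592/n)·log Q, log Q = n(E° − E)/0.0592 = 1.520.
For Sn^2+(aq) + Mg(s) → Sn(s) + Mg^2+(aq), the reaction quotient is Q = [Mg^2+(aq)] / [Sn^2+(aq)].
Solving for the unknown gives log [Mg^2+(aq)] = −1.244, so [Mg^2+(aq)] ≈ 0.057 M.

0.057 M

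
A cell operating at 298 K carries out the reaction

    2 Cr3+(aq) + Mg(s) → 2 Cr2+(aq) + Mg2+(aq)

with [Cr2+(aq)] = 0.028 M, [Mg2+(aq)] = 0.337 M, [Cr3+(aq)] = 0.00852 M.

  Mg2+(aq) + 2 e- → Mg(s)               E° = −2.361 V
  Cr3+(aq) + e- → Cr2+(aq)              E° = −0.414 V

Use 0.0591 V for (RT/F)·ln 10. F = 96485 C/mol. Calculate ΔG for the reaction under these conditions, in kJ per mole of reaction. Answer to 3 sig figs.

−373 kJ/mol

The standard cell potential is −0.414 − (−2.361) = +1.947 V, with n = 2 electrons in the balanced equation.
The reaction quotient is ([Cr2+(aq)]^2·[Mg2+(aq)]) / [Cr3+(aq)]^2 = 3.64; by Nernst, E = +1.947 − (0.0591/2)(0.561) = +1.9304 V.
Then ΔG = −nFE = −2 × 96485 × +1.9304 J/mol = −373 kJ/mol.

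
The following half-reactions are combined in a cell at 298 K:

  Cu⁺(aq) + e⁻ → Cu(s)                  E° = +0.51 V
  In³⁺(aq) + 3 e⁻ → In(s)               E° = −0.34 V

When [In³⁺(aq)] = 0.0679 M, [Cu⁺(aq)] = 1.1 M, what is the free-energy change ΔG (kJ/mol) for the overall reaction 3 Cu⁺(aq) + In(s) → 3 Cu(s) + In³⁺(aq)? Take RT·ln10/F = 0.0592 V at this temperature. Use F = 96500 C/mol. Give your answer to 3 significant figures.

The standard cell potential is +0.51 − (−0.34) = +0.85 V, with n = 3 electrons in the balanced equation.
Here Q = [In³⁺(aq)] / [Cu⁺(aq)]^3 = 0.051 (log Q = −1.292), giving E = +0.85 − (0.0592/3)·(−1.292) = +0.8755 V.
ΔG = −nFE = −(3)(96500)(+0.8755) J/mol = −253 kJ/mol.

−253 kJ/mol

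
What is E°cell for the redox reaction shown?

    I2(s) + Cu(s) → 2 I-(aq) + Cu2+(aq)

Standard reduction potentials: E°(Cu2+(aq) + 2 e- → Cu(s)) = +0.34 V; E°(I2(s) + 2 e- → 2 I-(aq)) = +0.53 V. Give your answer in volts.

+0.19 V

I2(s) gains electrons, so the I₂/I⁻ couple is the cathode; the Cu²⁺/Cu couple is the anode.
E°cell = E°(cathode) − E°(anode) = +0.53 − (+0.34) = +0.19 V.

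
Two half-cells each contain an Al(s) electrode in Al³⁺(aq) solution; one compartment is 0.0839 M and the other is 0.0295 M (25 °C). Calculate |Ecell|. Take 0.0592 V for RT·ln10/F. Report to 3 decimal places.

For a concentration cell E°cell = 0, since both electrodes use the same couple.
The compartment with the higher Al³⁺(aq) concentration (0.0839 M) acts as the cathode; ions are reduced there and produced at the dilute (0.0295 M) anode.
With n = 3, Ecell = −(0.0592/3)·log([dilute]/[conc]) = −(0.0592/3)·log(0.0295/0.0839) = +0.009 V.

0.009 V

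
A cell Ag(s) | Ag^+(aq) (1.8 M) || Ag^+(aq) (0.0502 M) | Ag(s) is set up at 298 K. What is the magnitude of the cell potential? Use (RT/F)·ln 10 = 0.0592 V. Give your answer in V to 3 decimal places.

0.092 V

For a concentration cell E°cell = 0, since both electrodes use the same couple.
The compartment with the higher Ag^+(aq) concentration (1.8 M) acts as the cathode; ions are reduced there and produced at the dilute (0.0502 M) anode.
With n = 1, Ecell = −(0.0592/1)·log([dilute]/[conc]) = −(0.0592/1)·log(0.0502/1.8) = +0.092 V.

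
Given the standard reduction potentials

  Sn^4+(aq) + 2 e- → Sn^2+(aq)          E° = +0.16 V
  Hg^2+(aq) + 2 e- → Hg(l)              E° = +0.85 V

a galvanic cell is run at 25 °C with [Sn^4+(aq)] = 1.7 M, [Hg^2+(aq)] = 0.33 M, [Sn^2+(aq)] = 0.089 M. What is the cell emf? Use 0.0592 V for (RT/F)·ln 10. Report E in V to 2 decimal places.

The Hg²⁺/Hg couple has the more positive E°, so it is the cathode; Sn⁴⁺/Sn²⁺ is the anode.
E°cell = +0.85 − (+0.16) = +0.69 V, with n = 2 electrons transferred.
The balanced reaction is Hg^2+(aq) + Sn^2+(aq) → Hg(l) + Sn^4+(aq), so Q = [Sn^4+(aq)] / ([Hg^2+(aq)]·[Sn^2+(aq)]) = 57.9 and log Q = 1.763.
By the Nernst equation, E = +0.69 − (0.0592/2)·(1.763) = +0.64 V.

+0.64 V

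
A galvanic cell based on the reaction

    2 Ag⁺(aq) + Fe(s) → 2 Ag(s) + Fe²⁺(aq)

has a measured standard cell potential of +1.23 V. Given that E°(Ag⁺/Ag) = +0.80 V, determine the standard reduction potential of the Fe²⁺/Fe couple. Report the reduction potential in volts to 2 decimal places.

In the reaction as written the Ag⁺/Ag couple is reduced (cathode) and Fe²⁺/Fe is oxidized (anode), so E°cell = E°(Ag⁺/Ag) − E°(Fe²⁺/Fe).
E°(Fe²⁺/Fe) = E°(cathode) − E°cell = +0.80 − (+1.23) = −0.43 V.

−0.43 V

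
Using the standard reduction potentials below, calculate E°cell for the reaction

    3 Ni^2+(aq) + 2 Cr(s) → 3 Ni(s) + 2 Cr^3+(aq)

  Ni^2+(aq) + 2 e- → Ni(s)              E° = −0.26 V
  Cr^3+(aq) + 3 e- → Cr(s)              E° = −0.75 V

Ni^2+(aq) gains electrons, so the Ni²⁺/Ni couple is the cathode; the Cr³⁺/Cr couple is the anode.
E°cell = E°(cathode) − E°(anode) = −0.26 − (−0.75) = +0.49 V.
The positive value indicates the reaction is spontaneous as written.

+0.49 V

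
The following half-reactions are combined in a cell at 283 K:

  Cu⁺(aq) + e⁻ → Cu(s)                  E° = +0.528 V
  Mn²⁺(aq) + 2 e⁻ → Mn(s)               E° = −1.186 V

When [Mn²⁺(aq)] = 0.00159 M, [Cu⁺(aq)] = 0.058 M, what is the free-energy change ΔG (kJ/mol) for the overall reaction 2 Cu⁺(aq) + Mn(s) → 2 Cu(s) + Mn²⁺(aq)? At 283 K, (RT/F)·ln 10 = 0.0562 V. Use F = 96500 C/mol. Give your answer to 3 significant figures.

−333 kJ/mol

E°cell = +0.528 − (−1.186) = +1.714 V; the balanced reaction transfers n = 2 electrons.
The reaction quotient is [Mn²⁺(aq)] / [Cu⁺(aq)]^2 = 0.473; by Nernst, E = +1.714 − (0.0562/2)(−0.325) = +1.7231 V.
Finally ΔG = −nFE = −(2)(96500 C/mol)(+1.7231 V) = −333 kJ/mol.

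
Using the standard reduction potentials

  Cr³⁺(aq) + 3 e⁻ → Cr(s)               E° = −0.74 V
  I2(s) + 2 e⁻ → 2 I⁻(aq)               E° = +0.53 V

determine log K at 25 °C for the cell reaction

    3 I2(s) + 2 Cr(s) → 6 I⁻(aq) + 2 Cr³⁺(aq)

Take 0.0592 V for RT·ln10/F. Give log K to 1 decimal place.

log K = 128.7

The I₂/I⁻ couple is reduced (cathode); E°cell = +0.53 − (−0.74) = +1.27 V with n = 6.
At equilibrium E = 0, so log K = nE°cell / 0.0592 = (6)(+1.27) / 0.0592 = 128.7.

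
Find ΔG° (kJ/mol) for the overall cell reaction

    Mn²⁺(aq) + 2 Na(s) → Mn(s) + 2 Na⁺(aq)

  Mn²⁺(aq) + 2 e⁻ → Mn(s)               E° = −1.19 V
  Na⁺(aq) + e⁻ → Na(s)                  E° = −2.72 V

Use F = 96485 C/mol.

In the reaction as written Mn²⁺(aq) is reduced, so the Mn²⁺/Mn couple is the cathode and Na⁺/Na is the anode.
E°cell = −1.19 − (−2.72) = +1.53 V; balancing electrons gives n = 2.
ΔG° = −nFE°cell = −(2)(96485)(+1.53) J/mol = −295 kJ/mol.

−295 kJ/mol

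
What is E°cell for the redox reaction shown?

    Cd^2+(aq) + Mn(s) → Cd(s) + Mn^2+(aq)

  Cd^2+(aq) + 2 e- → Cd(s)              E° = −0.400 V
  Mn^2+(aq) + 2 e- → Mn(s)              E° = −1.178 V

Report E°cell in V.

+0.778 V

Cd^2+(aq) gains electrons, so the Cd²⁺/Cd couple is the cathode; the Mn²⁺/Mn couple is the anode.
E°cell = E°(cathode) − E°(anode) = −0.400 − (−1.178) = +0.778 V.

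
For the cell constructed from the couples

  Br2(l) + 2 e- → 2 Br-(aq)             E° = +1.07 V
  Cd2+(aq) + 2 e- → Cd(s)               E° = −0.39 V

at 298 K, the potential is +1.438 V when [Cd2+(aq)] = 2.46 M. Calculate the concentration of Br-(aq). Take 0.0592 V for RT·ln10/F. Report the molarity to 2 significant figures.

1.5 M

The Br₂/Br⁻ couple has the larger reduction potential, so it is the cathode: E°cell = +1.07 − (−0.39) = +1.46 V and n = 2.
From the Nernst equation, log Q = n(E° − E)/0.0592 = 2·(+1.46 − (+1.438))/0.0592 = 0.743.
For Br2(l) + Cd(s) → 2 Br-(aq) + Cd2+(aq), the reaction quotient is Q = [Br-(aq)]^2·[Cd2+(aq)].
Substituting the known concentrations and solving, log [Br-(aq)] = 0.176 and [Br-(aq)] = 1.5 M.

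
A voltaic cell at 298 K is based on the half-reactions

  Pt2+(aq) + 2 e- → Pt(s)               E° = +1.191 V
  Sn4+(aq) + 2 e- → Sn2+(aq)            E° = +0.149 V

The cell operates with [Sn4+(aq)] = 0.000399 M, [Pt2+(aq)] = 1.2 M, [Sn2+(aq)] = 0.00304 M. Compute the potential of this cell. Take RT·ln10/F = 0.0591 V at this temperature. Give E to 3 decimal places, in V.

Since E°(Pt²⁺/Pt) > E°(Sn⁴⁺/Sn²⁺), Pt²⁺/Pt serves as the cathode.
E°cell = E°cat − E°an = +1.191 − (+0.149) = +1.042 V; n = 2.
The balanced reaction is Pt2+(aq) + Sn2+(aq) → Pt(s) + Sn4+(aq), so Q = [Sn4+(aq)] / ([Pt2+(aq)]·[Sn2+(aq)]) = 0.109 and log Q = −0.961.
Applying E = E° − (RT ln10/nF)·log Q gives +1.042 − (0.0591/2)(−0.961) = +1.070 V.

+1.070 V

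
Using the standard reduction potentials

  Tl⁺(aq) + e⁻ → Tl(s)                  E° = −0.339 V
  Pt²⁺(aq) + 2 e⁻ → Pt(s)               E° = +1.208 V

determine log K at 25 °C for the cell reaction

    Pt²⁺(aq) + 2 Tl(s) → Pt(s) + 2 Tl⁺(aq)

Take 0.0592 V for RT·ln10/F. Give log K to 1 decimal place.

log K = 52.3

The Pt²⁺/Pt couple is reduced (cathode); E°cell = +1.208 − (−0.339) = +1.547 V with n = 2.
At equilibrium E = 0, so log K = nE°cell / 0.0592 = (2)(+1.547) / 0.0592 = 52.3.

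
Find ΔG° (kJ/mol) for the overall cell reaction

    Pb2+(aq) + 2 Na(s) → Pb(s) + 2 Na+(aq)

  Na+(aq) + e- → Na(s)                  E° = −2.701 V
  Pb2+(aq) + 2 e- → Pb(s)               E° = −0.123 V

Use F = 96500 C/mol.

−498 kJ/mol

In the reaction as written Pb2+(aq) is reduced, so the Pb²⁺/Pb couple is the cathode and Na⁺/Na is the anode.
E°cell = −0.123 − (−2.701) = +2.578 V; balancing electrons gives n = 2.
ΔG° = −nFE°cell = −(2)(96500)(+2.578) J/mol = −498 kJ/mol.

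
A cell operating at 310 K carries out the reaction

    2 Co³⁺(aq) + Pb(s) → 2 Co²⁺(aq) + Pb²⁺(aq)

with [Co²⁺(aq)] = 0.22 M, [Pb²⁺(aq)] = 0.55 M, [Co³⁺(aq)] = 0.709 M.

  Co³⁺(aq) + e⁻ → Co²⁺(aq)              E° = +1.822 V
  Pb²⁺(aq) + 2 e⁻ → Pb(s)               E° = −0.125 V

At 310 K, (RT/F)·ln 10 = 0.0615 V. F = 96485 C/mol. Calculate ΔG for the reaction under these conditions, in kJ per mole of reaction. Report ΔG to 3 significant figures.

E°cell = +1.822 − (−0.125) = +1.947 V; the balanced reaction transfers n = 2 electrons.
Here Q = ([Co²⁺(aq)]^2·[Pb²⁺(aq)]) / [Co³⁺(aq)]^2 = 0.053 (log Q = −1.276), giving E = +1.947 − (0.0615/2)·(−1.276) = +1.9862 V.
Finally ΔG = −nFE = −(2)(96485 C/mol)(+1.9862 V) = −383 kJ/mol.

−383 kJ/mol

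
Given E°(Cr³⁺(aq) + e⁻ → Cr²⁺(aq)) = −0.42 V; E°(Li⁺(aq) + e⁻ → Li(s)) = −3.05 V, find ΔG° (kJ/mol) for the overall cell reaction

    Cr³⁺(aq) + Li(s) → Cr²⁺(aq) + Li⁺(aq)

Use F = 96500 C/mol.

−254 kJ/mol

In the reaction as written Cr³⁺(aq) is reduced, so the Cr³⁺/Cr²⁺ couple is the cathode and Li⁺/Li is the anode.
E°cell = −0.42 − (−3.05) = +2.63 V; balancing electrons gives n = 1.
ΔG° = −nFE°cell = −(1)(96500)(+2.63) J/mol = −254 kJ/mol.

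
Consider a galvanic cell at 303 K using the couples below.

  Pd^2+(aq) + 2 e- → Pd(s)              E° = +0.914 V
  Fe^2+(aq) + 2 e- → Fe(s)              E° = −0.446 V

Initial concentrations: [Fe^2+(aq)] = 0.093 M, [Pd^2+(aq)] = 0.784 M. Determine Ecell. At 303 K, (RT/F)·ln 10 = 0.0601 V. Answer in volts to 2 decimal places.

Pd²⁺/Pd is reduced (cathode, E° = +0.914 V) and Fe²⁺/Fe is oxidized (anode).
E°cell = +0.914 − (−0.446) = +1.360 V, with n = 2 electrons transferred.
Balancing gives Pd^2+(aq) + Fe(s) → Pd(s) + Fe^2+(aq); hence Q = [Fe^2+(aq)] / [Pd^2+(aq)] = 0.119 (log Q = −0.926).
By the Nernst equation, E = +1.360 − (0.0601/2)·(−0.926) = +1.39 V.

+1.39 V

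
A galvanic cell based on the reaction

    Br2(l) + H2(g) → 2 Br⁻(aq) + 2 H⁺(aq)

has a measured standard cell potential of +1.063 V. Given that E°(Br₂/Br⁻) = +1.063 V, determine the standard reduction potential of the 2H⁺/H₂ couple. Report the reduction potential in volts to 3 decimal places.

+0.000 V

In the reaction as written the Br₂/Br⁻ couple is reduced (cathode) and 2H⁺/H₂ is oxidized (anode), so E°cell = E°(Br₂/Br⁻) − E°(2H⁺/H₂).
E°(2H⁺/H₂) = E°(cathode) − E°cell = +1.063 − (+1.063) = +0.000 V.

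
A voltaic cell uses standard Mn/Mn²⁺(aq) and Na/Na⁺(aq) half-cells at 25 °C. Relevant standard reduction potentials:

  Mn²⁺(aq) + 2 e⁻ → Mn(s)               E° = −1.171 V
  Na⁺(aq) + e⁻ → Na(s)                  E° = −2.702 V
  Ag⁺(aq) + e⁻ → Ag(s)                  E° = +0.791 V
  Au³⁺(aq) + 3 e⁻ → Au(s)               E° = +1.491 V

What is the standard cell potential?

+1.531 V

The Mn²⁺/Mn couple has the higher E°, so Mn ion is reduced (cathode) and Na is oxidized (anode).
E°cell = E°(cathode) − E°(anode) = −1.171 − (−2.702) = +1.531 V.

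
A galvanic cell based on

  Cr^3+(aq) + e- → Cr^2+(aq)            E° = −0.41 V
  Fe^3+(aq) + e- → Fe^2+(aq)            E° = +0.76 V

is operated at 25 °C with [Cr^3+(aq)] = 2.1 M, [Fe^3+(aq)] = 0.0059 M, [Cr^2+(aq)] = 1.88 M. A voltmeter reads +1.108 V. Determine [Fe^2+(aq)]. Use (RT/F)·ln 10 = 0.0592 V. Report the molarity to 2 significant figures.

0.059 M

With Fe³⁺/Fe²⁺ at the cathode and Cr³⁺/Cr²⁺ at the anode, E°cell = +0.76 − (−0.41) = +1.17 V (n = 1).
Rearranging E = E° − (0.0592/n)·log Q gives log Q = 1(+1.17 − (+1.108))/0.0592 = 1.047.
Balancing electrons gives Fe^3+(aq) + Cr^2+(aq) → Fe^2+(aq) + Cr^3+(aq); thus Q = ([Fe^2+(aq)]·[Cr^3+(aq)]) / ([Fe^3+(aq)]·[Cr^2+(aq)]).
Isolating [Fe^2+(aq)] in Q = 10^{1.047} yields log [Fe^2+(aq)] = −1.230, i.e. 0.059 M.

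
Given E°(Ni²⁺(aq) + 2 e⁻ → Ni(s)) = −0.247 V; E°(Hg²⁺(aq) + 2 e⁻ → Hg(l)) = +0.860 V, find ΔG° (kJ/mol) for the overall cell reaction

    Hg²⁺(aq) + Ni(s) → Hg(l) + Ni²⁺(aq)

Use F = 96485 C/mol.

In the reaction as written Hg²⁺(aq) is reduced, so the Hg²⁺/Hg couple is the cathode and Ni²⁺/Ni is the anode.
E°cell = +0.860 − (−0.247) = +1.107 V; balancing electrons gives n = 2.
ΔG° = −nFE°cell = −(2)(96485)(+1.107) J/mol = −214 kJ/mol.

−214 kJ/mol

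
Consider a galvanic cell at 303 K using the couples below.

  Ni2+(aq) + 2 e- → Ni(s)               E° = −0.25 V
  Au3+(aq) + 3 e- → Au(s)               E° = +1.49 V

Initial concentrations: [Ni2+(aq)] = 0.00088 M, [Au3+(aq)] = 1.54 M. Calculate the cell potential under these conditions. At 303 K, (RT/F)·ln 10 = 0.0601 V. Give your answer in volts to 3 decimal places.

+1.836 V

Since E°(Au³⁺/Au) > E°(Ni²⁺/Ni), Au³⁺/Au serves as the cathode.
The standard potential is +1.49 − (−0.25) = +1.74 V and the balanced reaction transfers n = 6 electrons.
The balanced reaction is 2 Au3+(aq) + 3 Ni(s) → 2 Au(s) + 3 Ni2+(aq), so Q = [Ni2+(aq)]^3 / [Au3+(aq)]^2 = 2.87×10^−10 and log Q = −9.542.
By the Nernst equation, E = +1.74 − (0.0601/6)·(−9.542) = +1.836 V.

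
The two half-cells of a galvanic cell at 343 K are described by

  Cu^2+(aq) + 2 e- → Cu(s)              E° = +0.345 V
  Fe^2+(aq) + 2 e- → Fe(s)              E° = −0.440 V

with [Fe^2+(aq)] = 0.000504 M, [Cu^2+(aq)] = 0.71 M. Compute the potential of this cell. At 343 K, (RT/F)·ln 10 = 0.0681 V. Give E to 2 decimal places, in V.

+0.89 V

Cu²⁺/Cu is reduced (cathode, E° = +0.345 V) and Fe²⁺/Fe is oxidized (anode).
E°cell = E°cat − E°an = +0.345 − (−0.440) = +0.785 V; n = 2.
The balanced reaction is Cu^2+(aq) + Fe(s) → Cu(s) + Fe^2+(aq), so Q = [Fe^2+(aq)] / [Cu^2+(aq)] = 0.00071 and log Q = −3.149.
E = E° − (0.0681/n)·log Q = +0.785 − (0.0681/2)(−3.149) = +0.89 V.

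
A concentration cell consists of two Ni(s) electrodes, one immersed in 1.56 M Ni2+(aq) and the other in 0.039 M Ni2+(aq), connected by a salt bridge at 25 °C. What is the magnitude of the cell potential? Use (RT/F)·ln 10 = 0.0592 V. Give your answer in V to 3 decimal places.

For a concentration cell E°cell = 0, since both electrodes use the same couple.
The compartment with the higher Ni2+(aq) concentration (1.56 M) acts as the cathode; ions are reduced there and produced at the dilute (0.039 M) anode.
With n = 2, Ecell = −(0.0592/2)·log([dilute]/[conc]) = −(0.0592/2)·log(0.039/1.56) = +0.047 V.

0.047 V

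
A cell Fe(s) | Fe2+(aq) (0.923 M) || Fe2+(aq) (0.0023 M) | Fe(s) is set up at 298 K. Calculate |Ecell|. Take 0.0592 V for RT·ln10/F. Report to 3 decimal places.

0.077 V

For a concentration cell E°cell = 0, since both electrodes use the same couple.
The compartment with the higher Fe2+(aq) concentration (0.923 M) acts as the cathode; ions are reduced there and produced at the dilute (0.0023 M) anode.
With n = 2, Ecell = −(0.0592/2)·log([dilute]/[conc]) = −(0.0592/2)·log(0.0023/0.923) = +0.077 V.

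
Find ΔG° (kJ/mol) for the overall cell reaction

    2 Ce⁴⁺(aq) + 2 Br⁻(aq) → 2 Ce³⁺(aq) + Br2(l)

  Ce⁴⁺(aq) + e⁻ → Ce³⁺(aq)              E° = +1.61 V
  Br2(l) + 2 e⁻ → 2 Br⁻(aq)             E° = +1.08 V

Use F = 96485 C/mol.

−102 kJ/mol

In the reaction as written Ce⁴⁺(aq) is reduced, so the Ce⁴⁺/Ce³⁺ couple is the cathode and Br₂/Br⁻ is the anode.
E°cell = +1.61 − (+1.08) = +0.53 V; balancing electrons gives n = 2.
ΔG° = −nFE°cell = −(2)(96485)(+0.53) J/mol = −102 kJ/mol.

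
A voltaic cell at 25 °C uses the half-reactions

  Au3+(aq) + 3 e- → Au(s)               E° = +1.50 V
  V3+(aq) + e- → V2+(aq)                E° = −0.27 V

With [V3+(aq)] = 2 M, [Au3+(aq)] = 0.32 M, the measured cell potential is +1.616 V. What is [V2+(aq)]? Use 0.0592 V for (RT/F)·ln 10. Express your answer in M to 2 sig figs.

0.0073 M

With Au³⁺/Au at the cathode and V³⁺/V²⁺ at the anode, E°cell = +1.50 − (−0.27) = +1.77 V (n = 3).
Rearranging E = E° − (0.0592/n)·log Q gives log Q = 3(+1.77 − (+1.616))/0.0592 = 7.804.
For Au3+(aq) + 3 V2+(aq) → Au(s) + 3 V3+(aq), the reaction quotient is Q = [V3+(aq)]^3 / ([Au3+(aq)]·[V2+(aq)]^3).
Isolating [V2+(aq)] in Q = 10^{7.804} yields log [V2+(aq)] = −2.135, i.e. 0.0073 M.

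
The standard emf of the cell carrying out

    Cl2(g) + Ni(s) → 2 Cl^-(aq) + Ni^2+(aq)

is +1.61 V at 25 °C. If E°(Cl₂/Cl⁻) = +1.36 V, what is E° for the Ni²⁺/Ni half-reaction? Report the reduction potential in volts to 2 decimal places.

In the reaction as written the Cl₂/Cl⁻ couple is reduced (cathode) and Ni²⁺/Ni is oxidized (anode), so E°cell = E°(Cl₂/Cl⁻) − E°(Ni²⁺/Ni).
E°(Ni²⁺/Ni) = E°(cathode) − E°cell = +1.36 − (+1.61) = −0.25 V.

−0.25 V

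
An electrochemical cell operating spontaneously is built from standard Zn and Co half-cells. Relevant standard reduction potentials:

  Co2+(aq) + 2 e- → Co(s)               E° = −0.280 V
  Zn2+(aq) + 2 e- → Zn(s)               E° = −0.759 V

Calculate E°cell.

Of the two couples in this cell, the one with the more positive reduction potential is reduced at the cathode: here that is Co²⁺/Co (−0.280 V); Zn²⁺/Zn (−0.759 V) is the anode.
E°cell = E°(cathode) − E°(anode) = −0.280 − (−0.759) = +0.479 V.

+0.479 V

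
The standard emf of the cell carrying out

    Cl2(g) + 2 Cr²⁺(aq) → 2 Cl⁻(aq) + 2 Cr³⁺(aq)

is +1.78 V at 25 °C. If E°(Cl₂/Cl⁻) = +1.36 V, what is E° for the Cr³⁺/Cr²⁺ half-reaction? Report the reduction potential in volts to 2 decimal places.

In the reaction as written the Cl₂/Cl⁻ couple is reduced (cathode) and Cr³⁺/Cr²⁺ is oxidized (anode), so E°cell = E°(Cl₂/Cl⁻) − E°(Cr³⁺/Cr²⁺).
E°(Cr³⁺/Cr²⁺) = E°(cathode) − E°cell = +1.36 − (+1.78) = −0.42 V.

−0.42 V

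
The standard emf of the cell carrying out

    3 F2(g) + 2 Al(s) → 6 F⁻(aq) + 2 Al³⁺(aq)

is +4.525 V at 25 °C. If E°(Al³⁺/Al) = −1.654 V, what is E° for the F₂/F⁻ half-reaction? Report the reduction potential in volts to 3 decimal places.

+2.871 V

In the reaction as written the F₂/F⁻ couple is reduced (cathode) and Al³⁺/Al is oxidized (anode), so E°cell = E°(F₂/F⁻) − E°(Al³⁺/Al).
E°(F₂/F⁻) = E°cell + E°(anode) = +4.525 + (−1.654) = +2.871 V.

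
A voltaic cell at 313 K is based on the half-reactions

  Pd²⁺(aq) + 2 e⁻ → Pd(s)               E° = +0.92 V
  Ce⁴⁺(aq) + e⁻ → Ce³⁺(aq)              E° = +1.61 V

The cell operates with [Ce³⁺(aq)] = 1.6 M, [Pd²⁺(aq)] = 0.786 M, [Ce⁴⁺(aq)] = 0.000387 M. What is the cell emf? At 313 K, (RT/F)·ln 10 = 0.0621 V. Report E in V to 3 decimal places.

+0.469 V

The Ce⁴⁺/Ce³⁺ couple has the more positive E°, so it is the cathode; Pd²⁺/Pd is the anode.
E°cell = E°cat − E°an = +1.61 − (+0.92) = +0.69 V; n = 2.
The balanced reaction is 2 Ce⁴⁺(aq) + Pd(s) → 2 Ce³⁺(aq) + Pd²⁺(aq), so Q = ([Ce³⁺(aq)]^2·[Pd²⁺(aq)]) / [Ce⁴⁺(aq)]^2 = 1.34×10^7 and log Q = 7.128.
By the Nernst equation, E = +0.69 − (0.0621/2)·(7.128) = +0.469 V.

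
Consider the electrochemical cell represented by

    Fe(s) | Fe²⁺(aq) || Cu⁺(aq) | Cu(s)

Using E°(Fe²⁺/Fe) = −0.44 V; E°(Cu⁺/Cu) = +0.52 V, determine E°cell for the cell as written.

By convention the left-hand electrode in cell notation is the anode (oxidation) and the right-hand electrode is the cathode (reduction).
E°cell = E°(right) − E°(left) = +0.52 − (−0.44) = +0.96 V.

+0.96 V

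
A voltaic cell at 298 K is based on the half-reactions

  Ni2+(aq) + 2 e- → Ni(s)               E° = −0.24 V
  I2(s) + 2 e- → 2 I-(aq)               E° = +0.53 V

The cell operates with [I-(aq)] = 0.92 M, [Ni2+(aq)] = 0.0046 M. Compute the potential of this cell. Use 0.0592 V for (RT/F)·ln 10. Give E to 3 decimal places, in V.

+0.841 V

I₂/I⁻ is reduced (cathode, E° = +0.53 V) and Ni²⁺/Ni is oxidized (anode).
E°cell = E°cat − E°an = +0.53 − (−0.24) = +0.77 V; n = 2.
For the overall reaction I2(s) + Ni(s) → 2 I-(aq) + Ni2+(aq), Q = [I-(aq)]^2·[Ni2+(aq)] = 0.00389, giving log Q = −2.410.
Applying E = E° − (RT ln10/nF)·log Q gives +0.77 − (0.0592/2)(−2.410) = +0.841 V.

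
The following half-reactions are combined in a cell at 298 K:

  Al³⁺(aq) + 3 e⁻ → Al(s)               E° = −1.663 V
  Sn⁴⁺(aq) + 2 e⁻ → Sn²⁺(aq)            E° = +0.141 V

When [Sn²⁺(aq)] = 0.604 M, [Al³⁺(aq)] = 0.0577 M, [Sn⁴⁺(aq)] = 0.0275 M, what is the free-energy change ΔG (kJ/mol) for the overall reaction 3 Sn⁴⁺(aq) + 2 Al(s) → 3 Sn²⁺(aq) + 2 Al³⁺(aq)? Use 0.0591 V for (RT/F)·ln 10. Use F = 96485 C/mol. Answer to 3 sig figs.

E°cell = +0.141 − (−1.663) = +1.804 V; the balanced reaction transfers n = 6 electrons.
Q = ([Sn²⁺(aq)]^3·[Al³⁺(aq)]^2) / [Sn⁴⁺(aq)]^3 = 35.3, so log Q = 1.547 and E = +1.804 − (0.0591/6)(1.547) = +1.7888 V.
ΔG = −nFE = −(6)(96485)(+1.7888) J/mol = −1040 kJ/mol.

−1040 kJ/mol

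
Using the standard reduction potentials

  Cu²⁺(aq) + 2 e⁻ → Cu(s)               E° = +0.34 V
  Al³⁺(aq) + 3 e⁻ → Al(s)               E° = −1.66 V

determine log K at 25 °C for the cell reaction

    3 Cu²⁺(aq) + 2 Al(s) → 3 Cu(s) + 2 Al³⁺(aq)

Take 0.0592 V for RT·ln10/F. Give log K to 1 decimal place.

The Cu²⁺/Cu couple is reduced (cathode); E°cell = +0.34 − (−1.66) = +2.00 V with n = 6.
At equilibrium E = 0, so log K = nE°cell / 0.0592 = (6)(+2.00) / 0.0592 = 202.7.

log K = 202.7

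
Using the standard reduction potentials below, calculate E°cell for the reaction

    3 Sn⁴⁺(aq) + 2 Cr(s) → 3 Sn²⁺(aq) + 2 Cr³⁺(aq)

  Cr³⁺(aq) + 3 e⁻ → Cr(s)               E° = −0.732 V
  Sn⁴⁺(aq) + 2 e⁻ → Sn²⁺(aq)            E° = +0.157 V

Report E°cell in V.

+0.889 V

Sn⁴⁺(aq) gains electrons, so the Sn⁴⁺/Sn²⁺ couple is the cathode; the Cr³⁺/Cr couple is the anode.
E°cell = E°(cathode) − E°(anode) = +0.157 − (−0.732) = +0.889 V.
The positive value indicates the reaction is spontaneous as written.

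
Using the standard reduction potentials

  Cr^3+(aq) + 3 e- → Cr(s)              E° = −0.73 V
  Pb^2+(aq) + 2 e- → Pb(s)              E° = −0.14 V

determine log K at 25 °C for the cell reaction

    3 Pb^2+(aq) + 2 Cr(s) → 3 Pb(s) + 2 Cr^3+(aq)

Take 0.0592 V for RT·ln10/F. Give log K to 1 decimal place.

The Pb²⁺/Pb couple is reduced (cathode); E°cell = −0.14 − (−0.73) = +0.59 V with n = 6.
At equilibrium E = 0, so log K = nE°cell / 0.0592 = (6)(+0.59) / 0.0592 = 59.8.

log K = 59.8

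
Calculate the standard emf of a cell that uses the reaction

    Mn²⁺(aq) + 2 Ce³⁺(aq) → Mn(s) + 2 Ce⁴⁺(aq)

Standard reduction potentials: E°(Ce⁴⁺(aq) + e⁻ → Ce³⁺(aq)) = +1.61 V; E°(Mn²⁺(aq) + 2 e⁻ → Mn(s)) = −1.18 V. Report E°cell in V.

−2.79 V

Mn²⁺(aq) gains electrons, so the Mn²⁺/Mn couple is the cathode; the Ce⁴⁺/Ce³⁺ couple is the anode.
E°cell = E°(cathode) − E°(anode) = −1.18 − (+1.61) = −2.79 V.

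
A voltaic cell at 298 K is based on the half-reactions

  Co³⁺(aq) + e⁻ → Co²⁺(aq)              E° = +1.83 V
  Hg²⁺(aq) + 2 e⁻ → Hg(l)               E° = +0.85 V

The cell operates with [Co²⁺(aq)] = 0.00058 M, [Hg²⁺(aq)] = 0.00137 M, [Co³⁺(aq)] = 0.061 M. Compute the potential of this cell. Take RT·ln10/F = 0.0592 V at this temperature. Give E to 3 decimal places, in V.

+1.184 V

Co³⁺/Co²⁺ is reduced (cathode, E° = +1.83 V) and Hg²⁺/Hg is oxidized (anode).
E°cell = E°cat − E°an = +1.83 − (+0.85) = +0.98 V; n = 2.
Balancing gives 2 Co³⁺(aq) + Hg(l) → 2 Co²⁺(aq) + Hg²⁺(aq); hence Q = ([Co²⁺(aq)]^2·[Hg²⁺(aq)]) / [Co³⁺(aq)]^2 = 1.24×10^−7 (log Q = −6.907).
By the Nernst equation, E = +0.98 − (0.0592/2)·(−6.907) = +1.184 V.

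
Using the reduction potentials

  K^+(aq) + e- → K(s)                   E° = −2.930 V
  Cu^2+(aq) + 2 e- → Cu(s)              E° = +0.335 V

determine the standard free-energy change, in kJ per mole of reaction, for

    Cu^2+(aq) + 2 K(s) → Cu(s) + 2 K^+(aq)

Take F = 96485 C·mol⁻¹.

In the reaction as written Cu^2+(aq) is reduced, so the Cu²⁺/Cu couple is the cathode and K⁺/K is the anode.
E°cell = +0.335 − (−2.930) = +3.265 V; balancing electrons gives n = 2.
ΔG° = −nFE°cell = −(2)(96485)(+3.265) J/mol = −630 kJ/mol.

−630 kJ/mol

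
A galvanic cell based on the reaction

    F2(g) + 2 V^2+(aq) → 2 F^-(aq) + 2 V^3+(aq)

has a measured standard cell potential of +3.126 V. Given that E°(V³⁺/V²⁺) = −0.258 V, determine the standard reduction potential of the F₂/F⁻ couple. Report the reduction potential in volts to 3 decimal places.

In the reaction as written the F₂/F⁻ couple is reduced (cathode) and V³⁺/V²⁺ is oxidized (anode), so E°cell = E°(F₂/F⁻) − E°(V³⁺/V²⁺).
E°(F₂/F⁻) = E°cell + E°(anode) = +3.126 + (−0.258) = +2.868 V.

+2.868 V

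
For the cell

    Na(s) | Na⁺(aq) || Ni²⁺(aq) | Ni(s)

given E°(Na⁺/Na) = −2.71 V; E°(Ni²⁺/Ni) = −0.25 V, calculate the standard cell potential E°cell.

By convention the left-hand electrode in cell notation is the anode (oxidation) and the right-hand electrode is the cathode (reduction).
E°cell = E°(right) − E°(left) = −0.25 − (−2.71) = +2.46 V.

+2.46 V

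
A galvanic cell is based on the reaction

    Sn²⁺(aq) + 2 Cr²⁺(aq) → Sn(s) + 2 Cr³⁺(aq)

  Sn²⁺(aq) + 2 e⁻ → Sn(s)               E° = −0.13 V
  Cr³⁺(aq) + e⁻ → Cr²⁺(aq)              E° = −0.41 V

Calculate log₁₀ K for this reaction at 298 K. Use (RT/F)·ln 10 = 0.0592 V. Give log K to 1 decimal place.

The Sn²⁺/Sn couple is reduced (cathode); E°cell = −0.13 − (−0.41) = +0.28 V with n = 2.
At equilibrium E = 0, so log K = nE°cell / 0.0592 = (2)(+0.28) / 0.0592 = 9.5.

log K = 9.5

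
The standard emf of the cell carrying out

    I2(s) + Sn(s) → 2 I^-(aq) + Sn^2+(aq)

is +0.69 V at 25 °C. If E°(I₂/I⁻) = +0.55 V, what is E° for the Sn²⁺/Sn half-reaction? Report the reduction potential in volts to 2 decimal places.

−0.14 V

In the reaction as written the I₂/I⁻ couple is reduced (cathode) and Sn²⁺/Sn is oxidized (anode), so E°cell = E°(I₂/I⁻) − E°(Sn²⁺/Sn).
E°(Sn²⁺/Sn) = E°(cathode) − E°cell = +0.55 − (+0.69) = −0.14 V.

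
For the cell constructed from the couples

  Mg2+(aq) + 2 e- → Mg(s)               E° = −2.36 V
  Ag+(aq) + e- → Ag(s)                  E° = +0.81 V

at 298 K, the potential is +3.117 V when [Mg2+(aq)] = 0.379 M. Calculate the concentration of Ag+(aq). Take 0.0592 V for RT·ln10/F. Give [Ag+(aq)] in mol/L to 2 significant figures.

The Ag⁺/Ag couple has the larger reduction potential, so it is the cathode: E°cell = +0.81 − (−2.36) = +3.17 V and n = 2.
Since E = E° − (0.0592/n)·log Q, log Q = n(E° − E)/0.0592 = 1.791.
Balancing electrons gives 2 Ag+(aq) + Mg(s) → 2 Ag(s) + Mg2+(aq); thus Q = [Mg2+(aq)] / [Ag+(aq)]^2.
Isolating [Ag+(aq)] in Q = 10^{1.791} yields log [Ag+(aq)] = −1.106, i.e. 0.078 M.

0.078 M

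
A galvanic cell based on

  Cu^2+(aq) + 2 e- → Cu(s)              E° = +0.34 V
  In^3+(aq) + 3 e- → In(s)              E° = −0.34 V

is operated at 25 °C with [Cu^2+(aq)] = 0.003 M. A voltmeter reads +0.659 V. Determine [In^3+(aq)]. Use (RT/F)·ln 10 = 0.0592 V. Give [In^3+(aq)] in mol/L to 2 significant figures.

Cu²⁺/Cu is the cathode (higher E°); E°cell = +0.34 − (−0.34) = +0.68 V with n = 6.
Since E = E° − (0.0592/n)·log Q, log Q = n(E° − E)/0.0592 = 2.128.
For 3 Cu^2+(aq) + 2 In(s) → 3 Cu(s) + 2 In^3+(aq), the reaction quotient is Q = [In^3+(aq)]^2 / [Cu^2+(aq)]^3.
Isolating [In^3+(aq)] in Q = 10^{2.128} yields log [In^3+(aq)] = −2.720, i.e. 0.0019 M.

0.0019 M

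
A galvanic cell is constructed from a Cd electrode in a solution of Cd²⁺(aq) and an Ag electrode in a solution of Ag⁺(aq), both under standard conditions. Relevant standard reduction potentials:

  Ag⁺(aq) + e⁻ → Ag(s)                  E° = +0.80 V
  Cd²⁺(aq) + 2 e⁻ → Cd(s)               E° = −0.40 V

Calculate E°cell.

The Ag⁺/Ag couple has the higher E°, so Ag ion is reduced (cathode) and Cd is oxidized (anode).
E°cell = E°(cathode) − E°(anode) = +0.80 − (−0.40) = +1.20 V.

+1.20 V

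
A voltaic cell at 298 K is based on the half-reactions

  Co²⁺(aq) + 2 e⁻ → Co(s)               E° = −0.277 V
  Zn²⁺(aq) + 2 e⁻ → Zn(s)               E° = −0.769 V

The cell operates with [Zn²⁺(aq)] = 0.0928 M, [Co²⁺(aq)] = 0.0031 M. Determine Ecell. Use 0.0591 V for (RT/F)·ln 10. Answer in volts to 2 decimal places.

Co²⁺/Co is reduced (cathode, E° = −0.277 V) and Zn²⁺/Zn is oxidized (anode).
The standard potential is −0.277 − (−0.769) = +0.492 V and the balanced reaction transfers n = 2 electrons.
Balancing gives Co²⁺(aq) + Zn(s) → Co(s) + Zn²⁺(aq); hence Q = [Zn²⁺(aq)] / [Co²⁺(aq)] = 29.9 (log Q = 1.476).
E = E° − (0.0591/n)·log Q = +0.492 − (0.0591/2)(1.476) = +0.45 V.

+0.45 V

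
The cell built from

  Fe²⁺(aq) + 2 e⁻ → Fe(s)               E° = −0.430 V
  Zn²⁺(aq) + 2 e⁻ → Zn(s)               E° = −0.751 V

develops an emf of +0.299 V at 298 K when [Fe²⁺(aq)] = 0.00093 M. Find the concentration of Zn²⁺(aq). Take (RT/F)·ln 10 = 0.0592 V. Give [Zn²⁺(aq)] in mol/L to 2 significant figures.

Fe²⁺/Fe is the cathode (higher E°); E°cell = −0.430 − (−0.751) = +0.321 V with n = 2.
Since E = E° − (0.0592/n)·log Q, log Q = n(E° − E)/0.0592 = 0.743.
For Fe²⁺(aq) + Zn(s) → Fe(s) + Zn²⁺(aq), the reaction quotient is Q = [Zn²⁺(aq)] / [Fe²⁺(aq)].
Solving for the unknown gives log [Zn²⁺(aq)] = −2.289, so [Zn²⁺(aq)] ≈ 0.0051 M.

0.0051 M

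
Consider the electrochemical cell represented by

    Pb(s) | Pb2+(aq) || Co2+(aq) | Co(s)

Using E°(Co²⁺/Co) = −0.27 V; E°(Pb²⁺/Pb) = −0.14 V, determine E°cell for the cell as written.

−0.13 V

By convention the left-hand electrode in cell notation is the anode (oxidation) and the right-hand electrode is the cathode (reduction).
E°cell = E°(right) − E°(left) = −0.27 − (−0.14) = −0.13 V.
The negative sign shows that, as written, the cell would require an external voltage to drive the reaction.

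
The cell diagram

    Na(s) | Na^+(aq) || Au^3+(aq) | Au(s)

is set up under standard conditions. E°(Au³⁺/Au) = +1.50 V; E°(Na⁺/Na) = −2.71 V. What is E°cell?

+4.21 V

By convention the left-hand electrode in cell notation is the anode (oxidation) and the right-hand electrode is the cathode (reduction).
E°cell = E°(right) − E°(left) = +1.50 − (−2.71) = +4.21 V.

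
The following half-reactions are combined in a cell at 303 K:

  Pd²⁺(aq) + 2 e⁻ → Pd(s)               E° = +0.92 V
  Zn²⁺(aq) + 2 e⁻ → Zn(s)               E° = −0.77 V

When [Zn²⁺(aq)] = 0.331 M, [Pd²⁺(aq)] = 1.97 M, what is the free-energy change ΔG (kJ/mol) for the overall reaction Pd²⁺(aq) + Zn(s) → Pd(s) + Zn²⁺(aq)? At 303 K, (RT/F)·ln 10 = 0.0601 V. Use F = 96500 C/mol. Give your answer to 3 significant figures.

−331 kJ/mol

E°cell = +0.92 − (−0.77) = +1.69 V; the balanced reaction transfers n = 2 electrons.
Here Q = [Zn²⁺(aq)] / [Pd²⁺(aq)] = 0.168 (log Q = −0.775), giving E = +1.69 − (0.0601/2)·(−0.775) = +1.7133 V.
Finally ΔG = −nFE = −(2)(96500 C/mol)(+1.7133 V) = −331 kJ/mol.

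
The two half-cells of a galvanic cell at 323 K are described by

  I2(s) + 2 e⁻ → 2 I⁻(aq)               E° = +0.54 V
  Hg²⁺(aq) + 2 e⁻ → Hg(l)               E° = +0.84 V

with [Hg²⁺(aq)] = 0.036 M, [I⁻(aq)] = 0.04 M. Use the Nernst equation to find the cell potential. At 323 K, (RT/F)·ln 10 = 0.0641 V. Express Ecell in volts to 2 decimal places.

+0.16 V

The Hg²⁺/Hg couple has the more positive E°, so it is the cathode; I₂/I⁻ is the anode.
E°cell = +0.84 − (+0.54) = +0.30 V, with n = 2 electrons transferred.
Balancing gives Hg²⁺(aq) + 2 I⁻(aq) → Hg(l) + I2(s); hence Q = 1 / ([Hg²⁺(aq)]·[I⁻(aq)]^2) = 1.74×10^4 (log Q = 4.240).
E = E° − (0.0641/n)·log Q = +0.30 − (0.0641/2)(4.240) = +0.16 V.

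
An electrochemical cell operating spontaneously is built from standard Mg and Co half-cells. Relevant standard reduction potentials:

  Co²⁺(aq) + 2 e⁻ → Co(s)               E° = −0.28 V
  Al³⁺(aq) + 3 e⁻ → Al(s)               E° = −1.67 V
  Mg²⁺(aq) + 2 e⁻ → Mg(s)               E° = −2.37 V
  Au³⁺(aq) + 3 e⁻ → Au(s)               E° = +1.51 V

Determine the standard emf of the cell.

Of the two couples in this cell, the one with the more positive reduction potential is reduced at the cathode: here that is Co²⁺/Co (−0.28 V); Mg²⁺/Mg (−2.37 V) is the anode.
E°cell = E°(cathode) − E°(anode) = −0.28 − (−2.37) = +2.09 V.

+2.09 V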